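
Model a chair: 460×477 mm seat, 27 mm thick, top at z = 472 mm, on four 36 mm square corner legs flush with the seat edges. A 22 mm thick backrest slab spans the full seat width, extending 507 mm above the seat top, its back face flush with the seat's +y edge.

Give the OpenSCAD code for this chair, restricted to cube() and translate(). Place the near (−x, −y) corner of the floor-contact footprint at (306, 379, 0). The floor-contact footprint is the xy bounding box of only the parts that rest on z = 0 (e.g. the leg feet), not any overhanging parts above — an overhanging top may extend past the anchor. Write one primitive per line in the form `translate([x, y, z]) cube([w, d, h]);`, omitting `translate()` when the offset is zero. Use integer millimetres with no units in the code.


translate([306, 379, 445]) cube([460, 477, 27]);
translate([306, 379, 0]) cube([36, 36, 445]);
translate([730, 379, 0]) cube([36, 36, 445]);
translate([306, 820, 0]) cube([36, 36, 445]);
translate([730, 820, 0]) cube([36, 36, 445]);
translate([306, 834, 472]) cube([460, 22, 507]);


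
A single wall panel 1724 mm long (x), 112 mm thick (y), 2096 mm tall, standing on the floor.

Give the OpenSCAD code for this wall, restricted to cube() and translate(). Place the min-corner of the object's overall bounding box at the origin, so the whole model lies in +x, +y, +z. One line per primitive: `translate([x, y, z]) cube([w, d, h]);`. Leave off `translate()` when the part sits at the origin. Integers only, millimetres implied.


cube([1724, 112, 2096]);


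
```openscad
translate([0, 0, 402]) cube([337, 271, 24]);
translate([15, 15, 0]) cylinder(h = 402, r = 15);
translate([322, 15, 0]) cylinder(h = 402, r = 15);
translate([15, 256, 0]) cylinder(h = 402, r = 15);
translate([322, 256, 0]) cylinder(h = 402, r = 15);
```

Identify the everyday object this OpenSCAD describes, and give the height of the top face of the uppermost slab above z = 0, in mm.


A stool. The seat height is 426 mm.

A 337×271×24 slab at z = 402 on four corner cylinders — a stool. The seat top is 402 + 24 = 426 mm.


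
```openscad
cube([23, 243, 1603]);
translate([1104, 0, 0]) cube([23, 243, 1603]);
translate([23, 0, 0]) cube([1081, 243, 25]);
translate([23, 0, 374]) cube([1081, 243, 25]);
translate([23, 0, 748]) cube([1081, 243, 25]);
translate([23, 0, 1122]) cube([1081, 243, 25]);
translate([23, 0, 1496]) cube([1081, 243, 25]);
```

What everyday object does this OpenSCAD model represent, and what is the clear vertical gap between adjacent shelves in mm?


A bookshelf. The clear shelf gap is 349 mm.

Two tall side panels with 5 horizontal boards between them — a bookshelf. The first two shelf undersides are at z = 0 and z = 374; with shelf thickness 25, the clear gap is 374 − 0 − 25 = 349 mm.


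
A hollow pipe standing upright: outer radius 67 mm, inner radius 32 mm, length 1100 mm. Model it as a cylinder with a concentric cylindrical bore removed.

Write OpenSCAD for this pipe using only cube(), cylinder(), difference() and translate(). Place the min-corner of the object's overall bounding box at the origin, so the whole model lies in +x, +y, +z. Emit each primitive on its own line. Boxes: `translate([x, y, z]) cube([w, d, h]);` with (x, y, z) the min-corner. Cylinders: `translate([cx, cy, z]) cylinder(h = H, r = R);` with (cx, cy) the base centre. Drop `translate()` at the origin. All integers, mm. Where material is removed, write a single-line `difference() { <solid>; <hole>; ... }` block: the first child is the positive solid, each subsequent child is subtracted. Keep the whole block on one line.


difference() { translate([67, 67, 0]) cylinder(h = 1100, r = 67); translate([67, 67, 0]) cylinder(h = 1100, r = 32); }


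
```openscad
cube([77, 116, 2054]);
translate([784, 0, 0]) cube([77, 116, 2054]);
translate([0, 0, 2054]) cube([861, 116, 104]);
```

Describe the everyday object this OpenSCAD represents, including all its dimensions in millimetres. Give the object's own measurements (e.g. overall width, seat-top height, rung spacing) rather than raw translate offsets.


A door frame. The clear opening is 707 mm wide and 2054 mm high. Two 77 mm wide jambs, 116 mm deep, stand either side of the opening from the floor to the top of the opening. A 104 mm thick head sits across the top of both jambs, spanning the full outside width of the frame.


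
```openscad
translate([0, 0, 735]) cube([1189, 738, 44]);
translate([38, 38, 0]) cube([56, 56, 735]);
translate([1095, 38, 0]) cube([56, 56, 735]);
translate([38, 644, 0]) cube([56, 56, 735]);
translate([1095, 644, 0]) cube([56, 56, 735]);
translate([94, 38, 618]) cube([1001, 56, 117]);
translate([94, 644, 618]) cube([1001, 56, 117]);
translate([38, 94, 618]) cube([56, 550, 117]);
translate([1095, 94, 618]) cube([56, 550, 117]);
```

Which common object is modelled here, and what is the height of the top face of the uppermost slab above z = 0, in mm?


A table. The table height is 779 mm.

A 1189×738×44 slab sits at z = 735 on four 56 mm square posts — a table. The top surface is at 735 + 44 = 779 mm.


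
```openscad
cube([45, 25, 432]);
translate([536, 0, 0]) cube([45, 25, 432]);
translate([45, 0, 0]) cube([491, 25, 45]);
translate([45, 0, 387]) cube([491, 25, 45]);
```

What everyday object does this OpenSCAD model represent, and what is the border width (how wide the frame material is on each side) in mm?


A picture frame. The border width is 45 mm.

Four thin pieces enclosing a rectangular opening — a picture frame. The two full-height stiles are 432 mm tall; the top rail sits at z = 387 and is 45 mm tall, so the border above the opening is 432 − 387 = 45 mm, matching the stile x-width.


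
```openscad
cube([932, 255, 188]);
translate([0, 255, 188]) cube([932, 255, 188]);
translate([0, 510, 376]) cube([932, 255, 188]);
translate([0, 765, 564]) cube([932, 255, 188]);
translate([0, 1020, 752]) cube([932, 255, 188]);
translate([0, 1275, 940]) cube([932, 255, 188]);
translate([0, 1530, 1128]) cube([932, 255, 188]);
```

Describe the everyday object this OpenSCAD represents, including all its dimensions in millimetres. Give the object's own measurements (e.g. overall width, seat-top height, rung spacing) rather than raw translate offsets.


A straight staircase of 7 solid steps. Each step is 932 mm wide (x), 255 mm deep (y, the going) and 188 mm tall (the rise). The first step rests on the floor; each subsequent step sits one going further in +y and one rise higher in +z, directly behind and above the previous step with no overlap.


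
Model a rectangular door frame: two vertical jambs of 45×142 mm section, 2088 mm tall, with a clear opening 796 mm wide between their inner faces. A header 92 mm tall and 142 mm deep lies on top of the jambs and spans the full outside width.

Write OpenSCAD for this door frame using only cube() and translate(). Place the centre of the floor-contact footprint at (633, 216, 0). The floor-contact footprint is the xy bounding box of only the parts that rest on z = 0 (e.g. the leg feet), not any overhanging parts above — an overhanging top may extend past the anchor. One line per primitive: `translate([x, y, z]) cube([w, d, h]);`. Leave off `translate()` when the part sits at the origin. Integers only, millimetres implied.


translate([190, 145, 0]) cube([45, 142, 2088]);
translate([1031, 145, 0]) cube([45, 142, 2088]);
translate([190, 145, 2088]) cube([886, 142, 92]);


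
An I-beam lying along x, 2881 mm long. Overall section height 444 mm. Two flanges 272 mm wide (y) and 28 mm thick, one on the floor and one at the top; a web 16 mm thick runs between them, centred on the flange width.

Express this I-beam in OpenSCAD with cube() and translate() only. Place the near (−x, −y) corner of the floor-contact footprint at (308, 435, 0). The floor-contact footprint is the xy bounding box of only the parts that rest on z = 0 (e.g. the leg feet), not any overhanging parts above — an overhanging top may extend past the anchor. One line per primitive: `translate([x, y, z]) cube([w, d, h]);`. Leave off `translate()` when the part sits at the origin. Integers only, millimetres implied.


translate([308, 435, 0]) cube([2881, 272, 28]);
translate([308, 563, 28]) cube([2881, 16, 388]);
translate([308, 435, 416]) cube([2881, 272, 28]);


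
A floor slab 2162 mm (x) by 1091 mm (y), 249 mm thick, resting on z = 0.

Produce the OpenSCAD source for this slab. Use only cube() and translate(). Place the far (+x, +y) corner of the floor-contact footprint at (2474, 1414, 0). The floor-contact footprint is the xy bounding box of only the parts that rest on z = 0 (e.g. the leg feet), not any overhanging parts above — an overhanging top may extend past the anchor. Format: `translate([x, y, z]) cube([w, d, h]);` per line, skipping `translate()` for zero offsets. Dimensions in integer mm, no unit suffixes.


translate([312, 323, 0]) cube([2162, 1091, 249]);


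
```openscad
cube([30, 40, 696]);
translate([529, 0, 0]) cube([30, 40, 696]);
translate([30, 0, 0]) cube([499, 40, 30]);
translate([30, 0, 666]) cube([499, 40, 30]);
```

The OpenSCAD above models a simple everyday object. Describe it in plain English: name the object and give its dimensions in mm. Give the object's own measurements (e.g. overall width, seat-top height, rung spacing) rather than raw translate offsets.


A rectangular picture frame lying in the x–z plane (depth along y). The opening is 499 mm wide (x) by 636 mm tall (z), surrounded by a border 30 mm wide on all four sides. The frame is 40 mm deep and is made of two full-height vertical stiles with two horizontal rails fitted between them.


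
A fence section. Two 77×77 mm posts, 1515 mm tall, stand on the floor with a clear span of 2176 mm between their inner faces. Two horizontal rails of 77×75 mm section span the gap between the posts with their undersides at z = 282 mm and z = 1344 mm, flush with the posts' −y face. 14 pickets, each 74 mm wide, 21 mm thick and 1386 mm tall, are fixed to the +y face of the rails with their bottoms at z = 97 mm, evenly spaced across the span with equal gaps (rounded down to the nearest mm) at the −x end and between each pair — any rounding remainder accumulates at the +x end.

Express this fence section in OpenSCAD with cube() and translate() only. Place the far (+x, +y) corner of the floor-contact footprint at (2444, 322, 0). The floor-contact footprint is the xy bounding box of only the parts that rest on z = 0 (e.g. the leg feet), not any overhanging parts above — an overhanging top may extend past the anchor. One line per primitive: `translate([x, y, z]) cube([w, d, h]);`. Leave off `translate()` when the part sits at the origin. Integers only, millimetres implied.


translate([114, 245, 0]) cube([77, 77, 1515]);
translate([2367, 245, 0]) cube([77, 77, 1515]);
translate([191, 245, 282]) cube([2176, 77, 75]);
translate([191, 245, 1344]) cube([2176, 77, 75]);
translate([267, 322, 97]) cube([74, 21, 1386]);
translate([417, 322, 97]) cube([74, 21, 1386]);
translate([567, 322, 97]) cube([74, 21, 1386]);
translate([717, 322, 97]) cube([74, 21, 1386]);
translate([867, 322, 97]) cube([74, 21, 1386]);
translate([1017, 322, 97]) cube([74, 21, 1386]);
translate([1167, 322, 97]) cube([74, 21, 1386]);
translate([1317, 322, 97]) cube([74, 21, 1386]);
translate([1467, 322, 97]) cube([74, 21, 1386]);
translate([1617, 322, 97]) cube([74, 21, 1386]);
translate([1767, 322, 97]) cube([74, 21, 1386]);
translate([1917, 322, 97]) cube([74, 21, 1386]);
translate([2067, 322, 97]) cube([74, 21, 1386]);
translate([2217, 322, 97]) cube([74, 21, 1386]);


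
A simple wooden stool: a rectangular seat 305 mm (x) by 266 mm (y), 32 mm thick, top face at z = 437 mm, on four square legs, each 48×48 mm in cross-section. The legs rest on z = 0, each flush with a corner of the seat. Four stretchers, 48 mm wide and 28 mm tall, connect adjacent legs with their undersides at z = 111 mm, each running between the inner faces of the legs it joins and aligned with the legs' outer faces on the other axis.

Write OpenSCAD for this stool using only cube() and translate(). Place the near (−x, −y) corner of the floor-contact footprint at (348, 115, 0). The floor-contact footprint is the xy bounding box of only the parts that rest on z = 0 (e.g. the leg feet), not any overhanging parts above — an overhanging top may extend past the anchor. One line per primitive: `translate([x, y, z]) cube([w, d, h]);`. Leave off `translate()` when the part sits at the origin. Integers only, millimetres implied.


// leg_h = 437 - 32 = 405
// stretcher span = 305 - 2*48 = 209
translate([348, 115, 405]) cube([305, 266, 32]);
translate([348, 115, 0]) cube([48, 48, 405]);
translate([605, 115, 0]) cube([48, 48, 405]);
translate([348, 333, 0]) cube([48, 48, 405]);
translate([605, 333, 0]) cube([48, 48, 405]);
translate([396, 115, 111]) cube([209, 48, 28]);
translate([396, 333, 111]) cube([209, 48, 28]);
translate([348, 163, 111]) cube([48, 170, 28]);
translate([605, 163, 111]) cube([48, 170, 28]);


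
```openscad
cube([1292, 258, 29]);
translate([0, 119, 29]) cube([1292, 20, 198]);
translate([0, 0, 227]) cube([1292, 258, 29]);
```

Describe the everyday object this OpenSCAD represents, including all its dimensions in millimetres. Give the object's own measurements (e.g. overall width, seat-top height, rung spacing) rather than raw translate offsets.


An I-beam lying along x, 1292 mm long. Overall section height 256 mm. Two flanges 258 mm wide (y) and 29 mm thick, one on the floor and one at the top; a web 20 mm thick runs between them, centred on the flange width.


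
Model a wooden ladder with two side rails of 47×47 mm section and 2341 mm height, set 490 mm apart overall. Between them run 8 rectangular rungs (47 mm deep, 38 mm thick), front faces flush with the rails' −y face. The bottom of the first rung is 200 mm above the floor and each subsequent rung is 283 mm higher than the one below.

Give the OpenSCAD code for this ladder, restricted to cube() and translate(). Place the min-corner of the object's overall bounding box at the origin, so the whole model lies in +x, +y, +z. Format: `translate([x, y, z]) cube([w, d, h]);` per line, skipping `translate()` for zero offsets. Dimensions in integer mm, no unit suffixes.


// rung span = 490 - 2*47 = 396
// rung[k] z = 200 + k*283
cube([47, 47, 2341]);
translate([443, 0, 0]) cube([47, 47, 2341]);
translate([47, 0, 200]) cube([396, 47, 38]);
translate([47, 0, 483]) cube([396, 47, 38]);
translate([47, 0, 766]) cube([396, 47, 38]);
translate([47, 0, 1049]) cube([396, 47, 38]);
translate([47, 0, 1332]) cube([396, 47, 38]);
translate([47, 0, 1615]) cube([396, 47, 38]);
translate([47, 0, 1898]) cube([396, 47, 38]);
translate([47, 0, 2181]) cube([396, 47, 38]);


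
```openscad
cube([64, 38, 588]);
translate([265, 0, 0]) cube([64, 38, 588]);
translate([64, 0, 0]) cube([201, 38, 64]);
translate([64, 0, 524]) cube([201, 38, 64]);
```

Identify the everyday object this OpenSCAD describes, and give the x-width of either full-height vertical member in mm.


A picture frame. The border width is 64 mm.

Four thin pieces enclosing a rectangular opening — a picture frame. The two full-height stiles are 588 mm tall; the top rail sits at z = 524 and is 64 mm tall, so the border above the opening is 588 − 524 = 64 mm, matching the stile x-width.


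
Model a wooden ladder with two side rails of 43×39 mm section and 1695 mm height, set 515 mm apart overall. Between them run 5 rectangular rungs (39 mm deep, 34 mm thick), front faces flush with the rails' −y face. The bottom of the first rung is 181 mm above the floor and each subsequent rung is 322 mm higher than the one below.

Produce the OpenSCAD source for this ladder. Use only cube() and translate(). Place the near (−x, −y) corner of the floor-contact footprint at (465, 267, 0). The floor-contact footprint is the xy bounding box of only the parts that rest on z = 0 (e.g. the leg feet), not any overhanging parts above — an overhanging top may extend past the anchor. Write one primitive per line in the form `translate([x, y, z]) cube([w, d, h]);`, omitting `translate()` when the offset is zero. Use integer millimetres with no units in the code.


translate([465, 267, 0]) cube([43, 39, 1695]);
translate([937, 267, 0]) cube([43, 39, 1695]);
translate([508, 267, 181]) cube([429, 39, 34]);
translate([508, 267, 503]) cube([429, 39, 34]);
translate([508, 267, 825]) cube([429, 39, 34]);
translate([508, 267, 1147]) cube([429, 39, 34]);
translate([508, 267, 1469]) cube([429, 39, 34]);


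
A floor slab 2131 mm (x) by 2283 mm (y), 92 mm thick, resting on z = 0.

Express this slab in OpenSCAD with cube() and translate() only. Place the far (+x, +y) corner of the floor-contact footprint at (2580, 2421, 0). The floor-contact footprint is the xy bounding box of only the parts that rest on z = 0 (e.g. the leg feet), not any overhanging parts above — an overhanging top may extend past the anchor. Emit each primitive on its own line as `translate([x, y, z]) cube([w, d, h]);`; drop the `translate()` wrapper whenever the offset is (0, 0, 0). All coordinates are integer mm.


translate([449, 138, 0]) cube([2131, 2283, 92]);


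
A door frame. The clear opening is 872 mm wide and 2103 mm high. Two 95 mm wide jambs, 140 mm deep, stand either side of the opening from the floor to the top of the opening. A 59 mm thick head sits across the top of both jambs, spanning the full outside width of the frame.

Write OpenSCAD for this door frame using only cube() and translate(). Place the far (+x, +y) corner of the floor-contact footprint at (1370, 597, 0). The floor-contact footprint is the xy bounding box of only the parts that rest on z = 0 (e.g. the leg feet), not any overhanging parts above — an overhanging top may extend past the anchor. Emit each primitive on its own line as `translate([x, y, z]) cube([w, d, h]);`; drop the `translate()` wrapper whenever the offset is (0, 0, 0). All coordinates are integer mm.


translate([308, 457, 0]) cube([95, 140, 2103]);
translate([1275, 457, 0]) cube([95, 140, 2103]);
translate([308, 457, 2103]) cube([1062, 140, 59]);


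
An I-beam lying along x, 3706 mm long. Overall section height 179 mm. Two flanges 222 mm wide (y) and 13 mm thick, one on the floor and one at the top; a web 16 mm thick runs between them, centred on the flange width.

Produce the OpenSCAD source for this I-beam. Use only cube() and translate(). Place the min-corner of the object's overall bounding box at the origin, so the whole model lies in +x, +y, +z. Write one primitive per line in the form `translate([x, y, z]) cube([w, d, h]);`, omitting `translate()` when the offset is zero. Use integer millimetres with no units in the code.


cube([3706, 222, 13]);
translate([0, 103, 13]) cube([3706, 16, 153]);
translate([0, 0, 166]) cube([3706, 222, 13]);


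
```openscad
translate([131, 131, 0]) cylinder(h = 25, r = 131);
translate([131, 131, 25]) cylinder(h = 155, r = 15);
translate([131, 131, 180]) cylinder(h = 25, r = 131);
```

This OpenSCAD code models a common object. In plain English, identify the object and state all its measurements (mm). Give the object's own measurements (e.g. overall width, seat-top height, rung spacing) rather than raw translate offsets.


A spool: two coaxial disc flanges of radius 131 mm and thickness 25 mm, joined by a core cylinder of radius 15 mm and height 155 mm. The lower flange rests on z = 0 and the three cylinders share a vertical axis.


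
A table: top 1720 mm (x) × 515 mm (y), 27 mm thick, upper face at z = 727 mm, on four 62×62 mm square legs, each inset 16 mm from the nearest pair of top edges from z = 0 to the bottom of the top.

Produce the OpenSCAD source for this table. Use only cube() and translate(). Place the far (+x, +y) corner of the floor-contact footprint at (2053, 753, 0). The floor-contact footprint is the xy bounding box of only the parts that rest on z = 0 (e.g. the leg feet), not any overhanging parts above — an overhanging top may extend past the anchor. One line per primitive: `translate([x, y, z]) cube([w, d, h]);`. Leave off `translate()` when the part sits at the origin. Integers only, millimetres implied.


// leg_h = 727 - 27 = 700
translate([349, 254, 700]) cube([1720, 515, 27]);
translate([365, 270, 0]) cube([62, 62, 700]);
translate([1991, 270, 0]) cube([62, 62, 700]);
translate([365, 691, 0]) cube([62, 62, 700]);
translate([1991, 691, 0]) cube([62, 62, 700]);


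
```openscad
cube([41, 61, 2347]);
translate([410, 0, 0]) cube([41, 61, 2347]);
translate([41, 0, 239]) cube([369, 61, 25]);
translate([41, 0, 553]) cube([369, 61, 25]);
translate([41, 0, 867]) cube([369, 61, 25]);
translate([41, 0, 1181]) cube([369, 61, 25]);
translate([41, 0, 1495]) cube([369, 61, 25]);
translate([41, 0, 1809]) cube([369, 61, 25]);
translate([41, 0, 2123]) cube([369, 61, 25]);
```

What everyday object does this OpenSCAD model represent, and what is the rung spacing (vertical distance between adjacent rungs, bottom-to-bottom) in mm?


A ladder. The rung spacing is 314 mm.

Two tall 41×61 posts with 7 short bars between them — a ladder. Adjacent rungs sit at z = 239 and z = 553, so the spacing is 553 − 239 = 314 mm.


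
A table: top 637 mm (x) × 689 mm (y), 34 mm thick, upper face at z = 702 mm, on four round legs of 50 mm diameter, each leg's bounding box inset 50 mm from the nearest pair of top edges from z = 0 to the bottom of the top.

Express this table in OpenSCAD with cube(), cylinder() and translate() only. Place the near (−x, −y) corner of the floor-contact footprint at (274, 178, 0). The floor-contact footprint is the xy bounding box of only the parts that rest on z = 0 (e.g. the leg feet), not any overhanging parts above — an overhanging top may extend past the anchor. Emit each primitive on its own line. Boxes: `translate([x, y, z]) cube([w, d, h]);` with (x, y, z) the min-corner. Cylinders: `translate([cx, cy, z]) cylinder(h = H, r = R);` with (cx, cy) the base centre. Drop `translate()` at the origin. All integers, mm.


// leg_h = 702 - 34 = 668
translate([224, 128, 668]) cube([637, 689, 34]);
translate([299, 203, 0]) cylinder(h = 668, r = 25);
translate([786, 203, 0]) cylinder(h = 668, r = 25);
translate([299, 742, 0]) cylinder(h = 668, r = 25);
translate([786, 742, 0]) cylinder(h = 668, r = 25);


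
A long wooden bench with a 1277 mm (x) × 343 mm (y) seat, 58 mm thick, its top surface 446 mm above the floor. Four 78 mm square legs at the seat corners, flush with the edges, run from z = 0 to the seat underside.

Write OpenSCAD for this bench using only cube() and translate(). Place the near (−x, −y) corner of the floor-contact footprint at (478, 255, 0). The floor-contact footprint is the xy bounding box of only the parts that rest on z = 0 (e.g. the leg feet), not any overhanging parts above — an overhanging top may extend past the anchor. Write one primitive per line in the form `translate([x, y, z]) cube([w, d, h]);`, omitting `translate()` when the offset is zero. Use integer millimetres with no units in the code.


translate([478, 255, 388]) cube([1277, 343, 58]);
translate([478, 255, 0]) cube([78, 78, 388]);
translate([478, 520, 0]) cube([78, 78, 388]);
translate([1677, 255, 0]) cube([78, 78, 388]);
translate([1677, 520, 0]) cube([78, 78, 388]);


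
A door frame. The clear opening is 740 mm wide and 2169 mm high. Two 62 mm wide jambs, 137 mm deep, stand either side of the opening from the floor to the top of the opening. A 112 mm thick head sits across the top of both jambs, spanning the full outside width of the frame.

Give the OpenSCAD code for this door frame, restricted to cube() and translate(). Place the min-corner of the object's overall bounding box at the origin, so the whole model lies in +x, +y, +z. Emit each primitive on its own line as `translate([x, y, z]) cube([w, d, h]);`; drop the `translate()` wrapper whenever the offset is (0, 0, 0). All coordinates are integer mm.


cube([62, 137, 2169]);
translate([802, 0, 0]) cube([62, 137, 2169]);
translate([0, 0, 2169]) cube([864, 137, 112]);


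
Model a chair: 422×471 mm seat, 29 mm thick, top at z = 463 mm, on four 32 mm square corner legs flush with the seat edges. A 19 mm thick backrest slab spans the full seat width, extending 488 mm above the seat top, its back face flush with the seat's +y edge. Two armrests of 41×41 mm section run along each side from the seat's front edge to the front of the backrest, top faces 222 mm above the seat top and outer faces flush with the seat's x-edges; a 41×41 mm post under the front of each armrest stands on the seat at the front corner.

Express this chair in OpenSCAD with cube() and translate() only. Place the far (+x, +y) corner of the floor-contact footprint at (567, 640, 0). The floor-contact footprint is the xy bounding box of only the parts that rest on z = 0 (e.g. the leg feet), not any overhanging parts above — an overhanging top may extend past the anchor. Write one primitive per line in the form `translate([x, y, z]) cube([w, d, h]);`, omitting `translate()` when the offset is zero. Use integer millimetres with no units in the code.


translate([145, 169, 434]) cube([422, 471, 29]);
translate([145, 169, 0]) cube([32, 32, 434]);
translate([535, 169, 0]) cube([32, 32, 434]);
translate([145, 608, 0]) cube([32, 32, 434]);
translate([535, 608, 0]) cube([32, 32, 434]);
translate([145, 621, 463]) cube([422, 19, 488]);
translate([145, 169, 644]) cube([41, 452, 41]);
translate([526, 169, 644]) cube([41, 452, 41]);
translate([145, 169, 463]) cube([41, 41, 181]);
translate([526, 169, 463]) cube([41, 41, 181]);


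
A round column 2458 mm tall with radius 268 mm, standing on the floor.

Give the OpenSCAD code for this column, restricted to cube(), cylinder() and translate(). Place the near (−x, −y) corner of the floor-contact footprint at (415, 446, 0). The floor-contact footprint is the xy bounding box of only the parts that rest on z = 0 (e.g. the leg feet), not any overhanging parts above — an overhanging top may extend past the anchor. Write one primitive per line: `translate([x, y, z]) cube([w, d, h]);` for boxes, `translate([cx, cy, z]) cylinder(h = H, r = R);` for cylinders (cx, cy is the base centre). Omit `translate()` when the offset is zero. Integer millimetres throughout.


translate([683, 714, 0]) cylinder(h = 2458, r = 268);


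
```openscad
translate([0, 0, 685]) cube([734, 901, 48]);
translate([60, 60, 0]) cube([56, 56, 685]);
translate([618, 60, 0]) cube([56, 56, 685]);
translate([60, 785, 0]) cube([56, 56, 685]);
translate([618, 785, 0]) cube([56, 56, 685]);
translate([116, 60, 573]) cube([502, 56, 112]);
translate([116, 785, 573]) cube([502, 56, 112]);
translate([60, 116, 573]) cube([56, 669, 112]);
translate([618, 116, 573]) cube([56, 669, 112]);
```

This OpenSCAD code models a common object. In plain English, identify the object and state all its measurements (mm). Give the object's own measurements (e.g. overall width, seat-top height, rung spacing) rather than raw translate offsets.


A table: top 734 mm (x) × 901 mm (y), 48 mm thick, upper face at z = 733 mm, on four 56×56 mm square legs, each inset 60 mm from the nearest pair of top edges from z = 0 to the bottom of the top. Four apron rails, 56 mm thick and 112 mm tall, run between adjacent legs with their top edges flush with the underside of the top and their outer faces flush with the legs' outer faces.


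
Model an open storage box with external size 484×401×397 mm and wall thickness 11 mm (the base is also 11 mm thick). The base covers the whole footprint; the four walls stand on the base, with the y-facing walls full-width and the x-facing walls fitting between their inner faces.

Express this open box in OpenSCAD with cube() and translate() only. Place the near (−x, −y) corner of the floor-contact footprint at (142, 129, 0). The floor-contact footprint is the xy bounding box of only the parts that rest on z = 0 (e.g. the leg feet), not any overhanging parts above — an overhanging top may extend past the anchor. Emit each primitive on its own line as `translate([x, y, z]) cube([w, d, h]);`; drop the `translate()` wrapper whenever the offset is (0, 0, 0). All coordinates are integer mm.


translate([142, 129, 0]) cube([484, 401, 11]);
translate([142, 129, 11]) cube([484, 11, 386]);
translate([142, 519, 11]) cube([484, 11, 386]);
translate([142, 140, 11]) cube([11, 379, 386]);
translate([615, 140, 11]) cube([11, 379, 386]);


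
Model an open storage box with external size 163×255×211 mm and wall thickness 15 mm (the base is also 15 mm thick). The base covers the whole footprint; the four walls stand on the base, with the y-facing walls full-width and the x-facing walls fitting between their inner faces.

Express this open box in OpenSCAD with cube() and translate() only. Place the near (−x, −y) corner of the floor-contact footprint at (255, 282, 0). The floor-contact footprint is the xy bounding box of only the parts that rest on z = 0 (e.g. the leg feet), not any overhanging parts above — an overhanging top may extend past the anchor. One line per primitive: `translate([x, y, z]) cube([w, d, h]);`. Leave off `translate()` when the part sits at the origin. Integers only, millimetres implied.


translate([255, 282, 0]) cube([163, 255, 15]);
translate([255, 282, 15]) cube([163, 15, 196]);
translate([255, 522, 15]) cube([163, 15, 196]);
translate([255, 297, 15]) cube([15, 225, 196]);
translate([403, 297, 15]) cube([15, 225, 196]);


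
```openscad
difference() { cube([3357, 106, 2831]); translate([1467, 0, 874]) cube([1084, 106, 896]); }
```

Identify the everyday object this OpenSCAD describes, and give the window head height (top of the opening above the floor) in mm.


A wall with a window opening. The window head height is 1770 mm.

A wall with a rectangular opening subtracted — a window. Sill at z = 874, opening 896 mm tall, so the head is at 874 + 896 = 1770 mm.


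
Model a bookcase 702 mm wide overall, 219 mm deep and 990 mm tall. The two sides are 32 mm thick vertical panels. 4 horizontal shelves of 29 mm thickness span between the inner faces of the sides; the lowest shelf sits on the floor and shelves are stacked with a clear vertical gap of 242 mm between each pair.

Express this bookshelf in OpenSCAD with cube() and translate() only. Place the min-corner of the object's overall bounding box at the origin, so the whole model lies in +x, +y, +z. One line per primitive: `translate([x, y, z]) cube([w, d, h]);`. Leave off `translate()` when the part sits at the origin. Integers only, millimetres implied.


cube([32, 219, 990]);
translate([670, 0, 0]) cube([32, 219, 990]);
translate([32, 0, 0]) cube([638, 219, 29]);
translate([32, 0, 271]) cube([638, 219, 29]);
translate([32, 0, 542]) cube([638, 219, 29]);
translate([32, 0, 813]) cube([638, 219, 29]);


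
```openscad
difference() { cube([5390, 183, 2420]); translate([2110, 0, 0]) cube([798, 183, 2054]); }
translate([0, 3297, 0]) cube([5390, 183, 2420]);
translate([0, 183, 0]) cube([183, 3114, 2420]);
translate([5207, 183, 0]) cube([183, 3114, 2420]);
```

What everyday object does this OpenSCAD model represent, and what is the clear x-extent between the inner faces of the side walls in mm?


A single room. The interior width is 5024 mm.

Four walls enclosing a rectangle with a door in the front wall — a room. Outside width 5390 minus two 183 mm walls gives 5024 mm.


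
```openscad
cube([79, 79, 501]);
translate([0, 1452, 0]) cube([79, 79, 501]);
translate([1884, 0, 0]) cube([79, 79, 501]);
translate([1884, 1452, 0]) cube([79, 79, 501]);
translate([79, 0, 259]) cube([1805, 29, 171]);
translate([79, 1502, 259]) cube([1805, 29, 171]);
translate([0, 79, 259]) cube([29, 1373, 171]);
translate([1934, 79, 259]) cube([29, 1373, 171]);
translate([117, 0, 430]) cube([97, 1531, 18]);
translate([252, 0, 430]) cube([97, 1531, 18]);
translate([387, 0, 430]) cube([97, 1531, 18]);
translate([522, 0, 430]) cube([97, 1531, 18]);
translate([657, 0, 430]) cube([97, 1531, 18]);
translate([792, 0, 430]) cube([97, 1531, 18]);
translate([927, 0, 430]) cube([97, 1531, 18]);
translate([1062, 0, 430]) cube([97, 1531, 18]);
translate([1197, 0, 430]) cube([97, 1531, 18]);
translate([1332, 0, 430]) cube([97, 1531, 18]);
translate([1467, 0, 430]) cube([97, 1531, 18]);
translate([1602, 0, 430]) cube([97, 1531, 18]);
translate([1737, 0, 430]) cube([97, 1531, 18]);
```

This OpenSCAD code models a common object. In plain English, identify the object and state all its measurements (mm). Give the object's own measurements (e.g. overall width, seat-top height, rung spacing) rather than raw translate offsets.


A bed frame 1963 mm long (x) by 1531 mm wide (y). Four 79×79 mm corner posts, 501 mm tall, at the corners of the footprint. Four rails of 29 mm thickness and 171 mm height run between adjacent posts with their undersides at z = 259 mm, their outer faces flush with the outside of the frame (the two x-running rails run between the posts' inner faces; the two y-running rails run between the posts' inner faces). 13 slats, each 97 mm wide (x) and 18 mm thick, lie across the top of the two x-running rails, running the full 1531 mm width of the frame in y; along x they sit between the end posts with a 38 mm gap after the −x posts and between neighbouring slats, leaving 50 mm before the +x posts.


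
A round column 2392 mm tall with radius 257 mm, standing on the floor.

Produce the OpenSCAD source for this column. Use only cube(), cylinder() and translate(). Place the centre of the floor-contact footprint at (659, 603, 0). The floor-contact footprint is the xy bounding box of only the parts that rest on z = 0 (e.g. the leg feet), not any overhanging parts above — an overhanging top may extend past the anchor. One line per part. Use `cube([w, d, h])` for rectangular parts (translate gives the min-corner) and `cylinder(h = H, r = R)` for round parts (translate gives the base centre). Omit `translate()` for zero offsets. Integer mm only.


translate([659, 603, 0]) cylinder(h = 2392, r = 257);


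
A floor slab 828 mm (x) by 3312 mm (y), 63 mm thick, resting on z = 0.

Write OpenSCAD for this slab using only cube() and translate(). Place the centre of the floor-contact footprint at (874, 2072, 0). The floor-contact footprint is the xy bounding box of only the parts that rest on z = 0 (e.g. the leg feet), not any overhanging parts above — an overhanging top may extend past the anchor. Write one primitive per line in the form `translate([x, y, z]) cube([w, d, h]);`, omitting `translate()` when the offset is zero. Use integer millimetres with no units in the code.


translate([460, 416, 0]) cube([828, 3312, 63]);


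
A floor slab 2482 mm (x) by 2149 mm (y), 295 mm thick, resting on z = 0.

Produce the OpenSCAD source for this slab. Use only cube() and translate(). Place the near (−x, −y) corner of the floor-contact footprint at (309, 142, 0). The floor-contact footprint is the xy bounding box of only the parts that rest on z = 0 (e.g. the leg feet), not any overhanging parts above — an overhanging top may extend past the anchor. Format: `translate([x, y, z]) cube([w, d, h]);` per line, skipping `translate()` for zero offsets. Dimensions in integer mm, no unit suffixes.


translate([309, 142, 0]) cube([2482, 2149, 295]);


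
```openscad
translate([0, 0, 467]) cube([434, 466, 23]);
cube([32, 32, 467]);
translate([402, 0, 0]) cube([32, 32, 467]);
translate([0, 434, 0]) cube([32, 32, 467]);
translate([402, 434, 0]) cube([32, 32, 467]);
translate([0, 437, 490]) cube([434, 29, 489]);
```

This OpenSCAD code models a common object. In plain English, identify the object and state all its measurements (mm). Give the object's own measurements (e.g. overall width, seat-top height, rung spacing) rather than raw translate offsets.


A chair. The seat is a 434×466×23 mm slab with its top at z = 490 mm, on four 32×32 mm corner legs (flush with the seat edges, standing on z = 0). A flat backrest 29 mm thick, 489 mm tall, spans the full seat width and rises from the seat top along its +y edge, rear face flush with the rear of the seat.


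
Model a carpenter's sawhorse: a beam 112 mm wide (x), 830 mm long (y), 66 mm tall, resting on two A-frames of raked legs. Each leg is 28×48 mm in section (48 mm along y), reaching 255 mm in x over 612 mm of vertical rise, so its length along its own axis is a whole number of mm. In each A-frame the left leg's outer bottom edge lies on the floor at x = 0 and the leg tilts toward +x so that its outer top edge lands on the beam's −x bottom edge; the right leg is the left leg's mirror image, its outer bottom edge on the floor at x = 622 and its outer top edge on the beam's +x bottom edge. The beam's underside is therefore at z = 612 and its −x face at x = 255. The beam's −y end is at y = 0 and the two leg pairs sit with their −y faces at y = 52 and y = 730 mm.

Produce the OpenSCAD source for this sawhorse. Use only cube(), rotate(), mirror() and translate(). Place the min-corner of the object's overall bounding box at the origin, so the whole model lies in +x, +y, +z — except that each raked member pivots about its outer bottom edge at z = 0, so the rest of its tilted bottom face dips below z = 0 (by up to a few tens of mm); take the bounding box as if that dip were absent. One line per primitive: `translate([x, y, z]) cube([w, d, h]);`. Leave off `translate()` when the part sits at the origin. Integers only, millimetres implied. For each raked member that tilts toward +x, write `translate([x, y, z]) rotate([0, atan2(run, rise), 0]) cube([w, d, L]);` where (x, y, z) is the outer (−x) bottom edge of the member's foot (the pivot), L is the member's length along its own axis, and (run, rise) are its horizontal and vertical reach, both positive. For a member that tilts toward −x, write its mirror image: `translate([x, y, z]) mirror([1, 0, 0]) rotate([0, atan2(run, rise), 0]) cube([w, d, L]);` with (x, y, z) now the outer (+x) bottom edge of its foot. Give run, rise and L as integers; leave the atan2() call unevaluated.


translate([255, 0, 612]) cube([112, 830, 66]);
translate([0, 52, 0]) rotate([0, atan2(255, 612), 0]) cube([28, 48, 663]);
translate([622, 52, 0]) mirror([1, 0, 0]) rotate([0, atan2(255, 612), 0]) cube([28, 48, 663]);
translate([0, 730, 0]) rotate([0, atan2(255, 612), 0]) cube([28, 48, 663]);
translate([622, 730, 0]) mirror([1, 0, 0]) rotate([0, atan2(255, 612), 0]) cube([28, 48, 663]);


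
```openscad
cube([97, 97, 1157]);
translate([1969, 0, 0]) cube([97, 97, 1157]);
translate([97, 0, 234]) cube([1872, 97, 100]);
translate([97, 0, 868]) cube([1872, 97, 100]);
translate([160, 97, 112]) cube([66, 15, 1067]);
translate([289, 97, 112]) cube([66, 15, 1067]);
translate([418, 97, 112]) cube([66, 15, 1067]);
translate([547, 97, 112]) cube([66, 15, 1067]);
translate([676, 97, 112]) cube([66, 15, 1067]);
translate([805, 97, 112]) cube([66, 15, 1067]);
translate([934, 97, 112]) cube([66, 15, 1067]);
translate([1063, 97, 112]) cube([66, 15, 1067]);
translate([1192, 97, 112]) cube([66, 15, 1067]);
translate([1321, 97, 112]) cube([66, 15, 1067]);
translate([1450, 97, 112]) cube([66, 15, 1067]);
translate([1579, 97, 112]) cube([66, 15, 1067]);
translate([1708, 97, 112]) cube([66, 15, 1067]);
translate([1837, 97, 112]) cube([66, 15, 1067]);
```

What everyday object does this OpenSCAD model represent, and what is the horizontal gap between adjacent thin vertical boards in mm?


A fence section. The picket gap is 63 mm.

Two posts, two rails, 14 pickets — a fence section. Span 1872 mm holds 14 pickets of 66 mm with 15 equal gaps: ⌊(1872 − 14·66) / 15⌋ = 63 mm.


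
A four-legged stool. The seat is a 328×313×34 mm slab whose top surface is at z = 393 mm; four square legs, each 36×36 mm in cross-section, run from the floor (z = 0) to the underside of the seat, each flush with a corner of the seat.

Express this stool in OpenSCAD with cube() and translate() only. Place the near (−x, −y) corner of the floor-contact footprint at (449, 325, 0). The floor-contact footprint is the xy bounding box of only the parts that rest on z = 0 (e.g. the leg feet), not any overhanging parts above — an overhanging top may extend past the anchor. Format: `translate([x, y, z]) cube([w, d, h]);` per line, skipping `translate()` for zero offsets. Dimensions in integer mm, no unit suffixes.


translate([449, 325, 359]) cube([328, 313, 34]);
translate([449, 325, 0]) cube([36, 36, 359]);
translate([741, 325, 0]) cube([36, 36, 359]);
translate([449, 602, 0]) cube([36, 36, 359]);
translate([741, 602, 0]) cube([36, 36, 359]);
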